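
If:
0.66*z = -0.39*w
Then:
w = -1.69230769230769*z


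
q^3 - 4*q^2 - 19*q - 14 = (q - 7)*(q + 1)*(q + 2)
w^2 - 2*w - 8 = (w - 4)*(w + 2)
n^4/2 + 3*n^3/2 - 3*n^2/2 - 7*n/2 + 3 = (n/2 + 1)*(n - 1)^2*(n + 3)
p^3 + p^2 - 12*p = p*(p - 3)*(p + 4)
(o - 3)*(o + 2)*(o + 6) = o^3 + 5*o^2 - 12*o - 36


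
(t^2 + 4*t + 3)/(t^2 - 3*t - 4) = (t + 3)/(t - 4)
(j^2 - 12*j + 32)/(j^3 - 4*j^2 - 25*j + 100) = (j - 8)/(j^2 - 25)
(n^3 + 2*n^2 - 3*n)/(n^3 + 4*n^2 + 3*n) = (n - 1)/(n + 1)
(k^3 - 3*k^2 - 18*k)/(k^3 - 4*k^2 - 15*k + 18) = k/(k - 1)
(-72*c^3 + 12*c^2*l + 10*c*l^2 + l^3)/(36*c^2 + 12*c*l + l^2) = -2*c + l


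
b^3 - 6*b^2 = b^2*(b - 6)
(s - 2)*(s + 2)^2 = s^3 + 2*s^2 - 4*s - 8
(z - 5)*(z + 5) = z^2 - 25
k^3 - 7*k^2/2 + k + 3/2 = (k - 3)*(k - 1)*(k + 1/2)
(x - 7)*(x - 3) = x^2 - 10*x + 21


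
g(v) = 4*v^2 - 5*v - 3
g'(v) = 8*v - 5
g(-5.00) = 122.00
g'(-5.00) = -45.00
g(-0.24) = -1.57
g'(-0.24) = -6.92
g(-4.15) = 86.64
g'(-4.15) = -38.20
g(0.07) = -3.33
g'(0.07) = -4.44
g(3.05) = 18.96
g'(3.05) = 19.40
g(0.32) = -4.19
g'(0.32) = -2.44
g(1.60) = -0.76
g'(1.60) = 7.80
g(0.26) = -4.03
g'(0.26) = -2.92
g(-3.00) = 48.00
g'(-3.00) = -29.00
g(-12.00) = 633.00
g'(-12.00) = -101.00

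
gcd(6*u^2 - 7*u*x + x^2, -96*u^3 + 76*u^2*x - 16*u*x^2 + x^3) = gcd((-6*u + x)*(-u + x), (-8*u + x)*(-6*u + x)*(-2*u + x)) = -6*u + x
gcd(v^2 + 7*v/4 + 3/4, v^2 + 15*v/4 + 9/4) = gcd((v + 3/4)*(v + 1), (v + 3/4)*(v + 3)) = v + 3/4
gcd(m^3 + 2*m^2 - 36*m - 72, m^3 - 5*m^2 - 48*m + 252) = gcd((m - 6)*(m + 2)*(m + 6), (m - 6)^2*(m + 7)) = m - 6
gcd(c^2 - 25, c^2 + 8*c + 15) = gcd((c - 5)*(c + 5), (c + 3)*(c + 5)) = c + 5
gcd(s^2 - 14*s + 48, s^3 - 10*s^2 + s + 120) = s - 8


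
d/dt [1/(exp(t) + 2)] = -exp(t)/(exp(t) + 2)^2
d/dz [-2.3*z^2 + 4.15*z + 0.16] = 4.15 - 4.6*z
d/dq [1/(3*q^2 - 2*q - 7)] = 2*(1 - 3*q)/(-3*q^2 + 2*q + 7)^2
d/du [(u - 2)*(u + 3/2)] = 2*u - 1/2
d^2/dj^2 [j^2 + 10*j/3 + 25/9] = 2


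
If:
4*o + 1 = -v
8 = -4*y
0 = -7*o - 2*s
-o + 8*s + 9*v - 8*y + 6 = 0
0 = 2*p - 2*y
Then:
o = 1/5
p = -2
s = -7/10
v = -9/5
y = -2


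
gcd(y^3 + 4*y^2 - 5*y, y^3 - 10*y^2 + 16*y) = y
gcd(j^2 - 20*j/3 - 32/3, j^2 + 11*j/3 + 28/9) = j + 4/3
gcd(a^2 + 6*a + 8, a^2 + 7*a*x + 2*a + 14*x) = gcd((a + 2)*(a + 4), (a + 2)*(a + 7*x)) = a + 2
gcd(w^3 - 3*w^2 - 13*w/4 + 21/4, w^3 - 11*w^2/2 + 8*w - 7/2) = w^2 - 9*w/2 + 7/2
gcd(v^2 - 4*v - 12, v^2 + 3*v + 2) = v + 2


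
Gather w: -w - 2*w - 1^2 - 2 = -3*w - 3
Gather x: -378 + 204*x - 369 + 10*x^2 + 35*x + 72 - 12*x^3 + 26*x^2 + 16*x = -12*x^3 + 36*x^2 + 255*x - 675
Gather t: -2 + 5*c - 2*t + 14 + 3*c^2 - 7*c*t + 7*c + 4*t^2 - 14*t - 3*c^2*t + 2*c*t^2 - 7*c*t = 3*c^2 + 12*c + t^2*(2*c + 4) + t*(-3*c^2 - 14*c - 16) + 12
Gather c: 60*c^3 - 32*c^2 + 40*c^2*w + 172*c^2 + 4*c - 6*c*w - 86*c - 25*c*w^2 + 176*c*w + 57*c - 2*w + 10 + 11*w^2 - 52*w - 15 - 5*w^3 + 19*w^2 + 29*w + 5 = 60*c^3 + c^2*(40*w + 140) + c*(-25*w^2 + 170*w - 25) - 5*w^3 + 30*w^2 - 25*w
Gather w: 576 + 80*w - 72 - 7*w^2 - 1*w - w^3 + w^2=-w^3 - 6*w^2 + 79*w + 504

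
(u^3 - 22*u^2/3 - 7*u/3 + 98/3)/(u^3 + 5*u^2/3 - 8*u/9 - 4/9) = 3*(3*u^2 - 28*u + 49)/(9*u^2 - 3*u - 2)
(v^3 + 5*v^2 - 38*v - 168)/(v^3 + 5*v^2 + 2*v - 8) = (v^2 + v - 42)/(v^2 + v - 2)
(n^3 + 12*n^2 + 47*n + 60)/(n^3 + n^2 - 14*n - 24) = (n^2 + 9*n + 20)/(n^2 - 2*n - 8)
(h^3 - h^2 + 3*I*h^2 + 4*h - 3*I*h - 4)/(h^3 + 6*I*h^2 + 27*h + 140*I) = (h^2 - h*(1 + I) + I)/(h^2 + 2*I*h + 35)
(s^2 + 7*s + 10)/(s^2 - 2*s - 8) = (s + 5)/(s - 4)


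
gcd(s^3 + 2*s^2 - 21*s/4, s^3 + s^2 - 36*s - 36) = 1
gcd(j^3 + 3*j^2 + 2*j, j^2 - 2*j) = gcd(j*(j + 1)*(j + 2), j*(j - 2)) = j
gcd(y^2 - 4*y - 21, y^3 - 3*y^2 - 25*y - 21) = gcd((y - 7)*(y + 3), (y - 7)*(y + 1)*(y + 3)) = y^2 - 4*y - 21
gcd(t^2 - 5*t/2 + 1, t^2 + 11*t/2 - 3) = t - 1/2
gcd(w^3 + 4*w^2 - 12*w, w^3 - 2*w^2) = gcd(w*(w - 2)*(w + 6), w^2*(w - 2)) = w^2 - 2*w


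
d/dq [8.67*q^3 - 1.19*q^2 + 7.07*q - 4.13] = 26.01*q^2 - 2.38*q + 7.07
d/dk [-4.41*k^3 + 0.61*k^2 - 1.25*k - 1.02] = -13.23*k^2 + 1.22*k - 1.25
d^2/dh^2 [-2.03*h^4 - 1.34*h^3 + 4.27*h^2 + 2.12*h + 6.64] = -24.36*h^2 - 8.04*h + 8.54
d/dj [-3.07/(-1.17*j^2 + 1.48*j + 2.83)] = (4.5436 - 7.1838*j)/(-1.17*j^2 + 1.48*j + 2.83)^2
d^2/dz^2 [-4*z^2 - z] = -8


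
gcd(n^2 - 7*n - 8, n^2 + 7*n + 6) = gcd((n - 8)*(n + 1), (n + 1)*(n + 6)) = n + 1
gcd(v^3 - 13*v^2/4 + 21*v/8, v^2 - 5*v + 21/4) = v - 3/2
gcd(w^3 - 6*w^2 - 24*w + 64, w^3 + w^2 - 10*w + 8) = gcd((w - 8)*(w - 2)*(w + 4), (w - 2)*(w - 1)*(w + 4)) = w^2 + 2*w - 8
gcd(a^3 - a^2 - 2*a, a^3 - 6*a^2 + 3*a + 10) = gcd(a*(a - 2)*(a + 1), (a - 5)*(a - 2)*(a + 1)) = a^2 - a - 2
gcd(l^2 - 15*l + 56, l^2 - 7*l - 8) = l - 8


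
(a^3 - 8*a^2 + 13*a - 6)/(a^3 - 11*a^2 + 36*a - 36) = (a^2 - 2*a + 1)/(a^2 - 5*a + 6)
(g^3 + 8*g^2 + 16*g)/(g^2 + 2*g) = (g^2 + 8*g + 16)/(g + 2)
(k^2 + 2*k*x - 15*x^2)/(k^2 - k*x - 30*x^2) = (-k + 3*x)/(-k + 6*x)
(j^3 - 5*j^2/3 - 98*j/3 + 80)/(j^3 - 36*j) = (3*j^2 - 23*j + 40)/(3*j*(j - 6))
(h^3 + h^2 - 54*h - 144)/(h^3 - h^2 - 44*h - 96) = (h + 6)/(h + 4)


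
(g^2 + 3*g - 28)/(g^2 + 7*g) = (g - 4)/g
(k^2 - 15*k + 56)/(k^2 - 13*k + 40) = (k - 7)/(k - 5)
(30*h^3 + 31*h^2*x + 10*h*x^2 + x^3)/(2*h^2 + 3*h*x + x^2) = (15*h^2 + 8*h*x + x^2)/(h + x)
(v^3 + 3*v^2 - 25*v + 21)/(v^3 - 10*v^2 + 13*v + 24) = (v^2 + 6*v - 7)/(v^2 - 7*v - 8)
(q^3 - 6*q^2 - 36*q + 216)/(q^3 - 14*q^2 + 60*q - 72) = (q + 6)/(q - 2)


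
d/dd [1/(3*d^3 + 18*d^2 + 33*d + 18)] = (-d^2 - 4*d - 11/3)/(d^3 + 6*d^2 + 11*d + 6)^2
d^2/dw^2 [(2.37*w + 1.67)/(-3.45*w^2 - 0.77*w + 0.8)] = (-(2.37*w + 1.67)*(6.9*w + 0.77)*(13.8*w + 1.54) + (49.059*w + 15.1728)*(3.45*w^2 + 0.77*w - 0.8))/(3.45*w^2 + 0.77*w - 0.8)^3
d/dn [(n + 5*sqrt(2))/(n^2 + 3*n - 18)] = (n^2 + 3*n - (n + 5*sqrt(2))*(2*n + 3) - 18)/(n^2 + 3*n - 18)^2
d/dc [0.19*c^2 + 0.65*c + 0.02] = 0.38*c + 0.65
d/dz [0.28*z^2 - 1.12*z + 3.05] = 0.56*z - 1.12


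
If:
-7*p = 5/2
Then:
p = -5/14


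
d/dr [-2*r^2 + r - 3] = 1 - 4*r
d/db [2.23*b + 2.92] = 2.23000000000000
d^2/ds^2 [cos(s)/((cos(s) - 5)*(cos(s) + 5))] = (-sin(s)^4 + 150*sin(s)^2 - 624)*cos(s)/((cos(s) - 5)^3*(cos(s) + 5)^3)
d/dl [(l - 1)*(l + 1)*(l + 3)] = 3*l^2 + 6*l - 1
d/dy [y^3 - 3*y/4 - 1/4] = 3*y^2 - 3/4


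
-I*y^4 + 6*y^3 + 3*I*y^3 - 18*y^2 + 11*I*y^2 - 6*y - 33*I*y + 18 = (y - 3)*(y + 2*I)*(y + 3*I)*(-I*y + 1)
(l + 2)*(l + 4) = l^2 + 6*l + 8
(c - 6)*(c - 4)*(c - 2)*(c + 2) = c^4 - 10*c^3 + 20*c^2 + 40*c - 96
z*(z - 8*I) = z^2 - 8*I*z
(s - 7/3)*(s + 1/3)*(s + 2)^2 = s^4 + 2*s^3 - 43*s^2/9 - 100*s/9 - 28/9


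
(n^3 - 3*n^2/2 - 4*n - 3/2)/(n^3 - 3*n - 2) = (n^2 - 5*n/2 - 3/2)/(n^2 - n - 2)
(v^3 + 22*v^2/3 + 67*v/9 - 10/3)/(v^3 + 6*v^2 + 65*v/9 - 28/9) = (3*v^2 + 23*v + 30)/(3*v^2 + 19*v + 28)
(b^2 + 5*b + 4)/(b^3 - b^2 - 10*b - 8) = (b + 4)/(b^2 - 2*b - 8)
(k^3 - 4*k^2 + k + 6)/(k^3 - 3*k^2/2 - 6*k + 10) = 2*(k^2 - 2*k - 3)/(2*k^2 + k - 10)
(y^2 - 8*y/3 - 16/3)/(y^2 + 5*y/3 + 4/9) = 3*(y - 4)/(3*y + 1)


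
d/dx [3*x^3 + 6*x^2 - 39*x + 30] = 9*x^2 + 12*x - 39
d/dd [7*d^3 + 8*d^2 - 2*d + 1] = 21*d^2 + 16*d - 2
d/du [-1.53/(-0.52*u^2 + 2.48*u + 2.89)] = (3.7944 - 1.5912*u)/(-0.52*u^2 + 2.48*u + 2.89)^2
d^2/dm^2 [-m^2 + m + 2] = -2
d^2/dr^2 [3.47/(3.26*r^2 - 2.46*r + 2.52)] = (-73.755544*r^2 + 55.656024*r + 3.47*(6.52*r - 2.46)*(13.04*r - 4.92) - 57.013488)/(3.26*r^2 - 2.46*r + 2.52)^3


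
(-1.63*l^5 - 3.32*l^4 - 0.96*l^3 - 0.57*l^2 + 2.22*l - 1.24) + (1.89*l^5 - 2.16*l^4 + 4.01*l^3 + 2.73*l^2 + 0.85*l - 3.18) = 0.26*l^5 - 5.48*l^4 + 3.05*l^3 + 2.16*l^2 + 3.07*l - 4.42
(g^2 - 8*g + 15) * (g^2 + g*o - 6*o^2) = g^4 + g^3*o - 8*g^3 - 6*g^2*o^2 - 8*g^2*o + 15*g^2 + 48*g*o^2 + 15*g*o - 90*o^2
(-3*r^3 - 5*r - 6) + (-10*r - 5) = -3*r^3 - 15*r - 11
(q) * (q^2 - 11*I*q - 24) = q^3 - 11*I*q^2 - 24*q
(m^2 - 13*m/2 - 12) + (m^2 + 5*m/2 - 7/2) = 2*m^2 - 4*m - 31/2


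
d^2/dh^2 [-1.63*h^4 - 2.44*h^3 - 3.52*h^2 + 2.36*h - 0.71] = -19.56*h^2 - 14.64*h - 7.04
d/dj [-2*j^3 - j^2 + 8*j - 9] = -6*j^2 - 2*j + 8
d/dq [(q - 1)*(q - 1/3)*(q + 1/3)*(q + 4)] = 4*q^3 + 9*q^2 - 74*q/9 - 1/3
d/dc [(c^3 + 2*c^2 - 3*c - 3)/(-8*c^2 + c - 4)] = (-8*c^4 + 2*c^3 - 34*c^2 - 64*c + 15)/(64*c^4 - 16*c^3 + 65*c^2 - 8*c + 16)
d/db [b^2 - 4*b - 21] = 2*b - 4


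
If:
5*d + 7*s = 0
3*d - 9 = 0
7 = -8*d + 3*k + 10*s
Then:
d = 3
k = 367/21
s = -15/7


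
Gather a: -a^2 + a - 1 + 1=-a^2 + a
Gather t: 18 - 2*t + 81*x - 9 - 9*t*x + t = t*(-9*x - 1) + 81*x + 9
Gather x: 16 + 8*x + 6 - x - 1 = 7*x + 21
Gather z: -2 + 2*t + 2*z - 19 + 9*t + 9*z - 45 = 11*t + 11*z - 66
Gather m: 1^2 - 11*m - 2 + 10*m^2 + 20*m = 10*m^2 + 9*m - 1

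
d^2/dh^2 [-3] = 0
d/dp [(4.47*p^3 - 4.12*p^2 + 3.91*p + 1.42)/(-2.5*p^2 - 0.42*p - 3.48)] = (-11.175*p^4 - 3.7548*p^3 - 35.1614*p^2 + 35.7752*p - 13.0104)/(6.25*p^4 + 2.1*p^3 + 17.5764*p^2 + 2.9232*p + 12.1104)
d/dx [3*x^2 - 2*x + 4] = 6*x - 2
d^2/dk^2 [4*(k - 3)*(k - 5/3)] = 8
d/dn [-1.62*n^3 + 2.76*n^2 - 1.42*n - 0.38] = -4.86*n^2 + 5.52*n - 1.42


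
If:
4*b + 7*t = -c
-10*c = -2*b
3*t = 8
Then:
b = -40/9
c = -8/9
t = 8/3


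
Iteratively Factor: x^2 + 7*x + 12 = (x + 3)*(x + 4)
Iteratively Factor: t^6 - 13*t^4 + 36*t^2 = (t - 3)*(t^5 + 3*t^4 - 4*t^3 - 12*t^2) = t*(t - 3)*(t^4 + 3*t^3 - 4*t^2 - 12*t) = t^2*(t - 3)*(t^3 + 3*t^2 - 4*t - 12) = t^2*(t - 3)*(t + 3)*(t^2 - 4) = t^2*(t - 3)*(t - 2)*(t + 3)*(t + 2)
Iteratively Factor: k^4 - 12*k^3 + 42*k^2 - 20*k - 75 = (k - 5)*(k^3 - 7*k^2 + 7*k + 15) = (k - 5)*(k + 1)*(k^2 - 8*k + 15) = (k - 5)^2*(k + 1)*(k - 3)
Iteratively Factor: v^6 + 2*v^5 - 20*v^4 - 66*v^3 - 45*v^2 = (v)*(v^5 + 2*v^4 - 20*v^3 - 66*v^2 - 45*v) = v*(v - 5)*(v^4 + 7*v^3 + 15*v^2 + 9*v) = v*(v - 5)*(v + 3)*(v^3 + 4*v^2 + 3*v) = v*(v - 5)*(v + 3)^2*(v^2 + v) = v^2*(v - 5)*(v + 3)^2*(v + 1)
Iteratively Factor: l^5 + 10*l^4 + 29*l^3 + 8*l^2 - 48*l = (l + 4)*(l^4 + 6*l^3 + 5*l^2 - 12*l) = (l + 4)^2*(l^3 + 2*l^2 - 3*l) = (l - 1)*(l + 4)^2*(l^2 + 3*l) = (l - 1)*(l + 3)*(l + 4)^2*(l)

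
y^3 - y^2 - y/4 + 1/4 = (y - 1)*(y - 1/2)*(y + 1/2)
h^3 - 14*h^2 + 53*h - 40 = (h - 8)*(h - 5)*(h - 1)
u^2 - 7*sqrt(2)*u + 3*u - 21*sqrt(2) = (u + 3)*(u - 7*sqrt(2))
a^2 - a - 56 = (a - 8)*(a + 7)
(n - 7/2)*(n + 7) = n^2 + 7*n/2 - 49/2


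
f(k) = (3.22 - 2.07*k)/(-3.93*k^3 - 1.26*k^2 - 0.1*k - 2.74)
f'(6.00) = -0.00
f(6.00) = 0.01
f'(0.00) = 0.80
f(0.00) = -1.18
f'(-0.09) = 0.74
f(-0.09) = -1.24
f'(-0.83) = 20.16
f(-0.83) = -3.86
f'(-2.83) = 0.11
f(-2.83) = 0.12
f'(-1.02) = 1053.77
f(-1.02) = 24.05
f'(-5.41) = 0.01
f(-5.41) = 0.02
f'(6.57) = -0.00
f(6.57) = 0.01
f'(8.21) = -0.00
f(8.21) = 0.01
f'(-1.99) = 0.47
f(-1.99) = 0.31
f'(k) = (3.22 - 2.07*k)*(11.79*k^2 + 2.52*k + 0.1)/(-3.93*k^3 - 1.26*k^2 - 0.1*k - 2.74)^2 - 2.07/(-3.93*k^3 - 1.26*k^2 - 0.1*k - 2.74) = (-16.2702*k^3 + 35.3556*k^2 + 8.1144*k + 5.9938)/(15.4449*k^6 + 9.9036*k^5 + 2.3736*k^4 + 21.7884*k^3 + 6.9148*k^2 + 0.548*k + 7.5076)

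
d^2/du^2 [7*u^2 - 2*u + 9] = 14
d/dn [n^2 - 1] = 2*n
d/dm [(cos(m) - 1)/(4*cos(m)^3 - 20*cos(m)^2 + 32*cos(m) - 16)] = sin(m)/(2*(cos(m) - 2)^3)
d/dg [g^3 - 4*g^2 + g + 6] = 3*g^2 - 8*g + 1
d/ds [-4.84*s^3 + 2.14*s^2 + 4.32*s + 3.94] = -14.52*s^2 + 4.28*s + 4.32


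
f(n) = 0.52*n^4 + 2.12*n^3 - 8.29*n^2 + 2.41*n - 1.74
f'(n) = 2.08*n^3 + 6.36*n^2 - 16.58*n + 2.41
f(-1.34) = -23.28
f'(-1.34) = 31.04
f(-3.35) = -117.06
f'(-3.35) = 51.13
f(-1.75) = -37.83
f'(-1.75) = 39.76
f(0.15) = -1.56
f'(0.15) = 0.07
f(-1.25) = -20.58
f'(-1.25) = 29.01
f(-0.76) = -9.12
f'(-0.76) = 17.77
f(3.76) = 106.75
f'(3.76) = 140.55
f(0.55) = -2.52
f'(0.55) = -4.44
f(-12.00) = 5894.94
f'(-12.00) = -2477.03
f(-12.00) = 5894.94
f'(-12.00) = -2477.03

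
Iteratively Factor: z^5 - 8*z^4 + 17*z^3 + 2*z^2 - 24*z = (z - 2)*(z^4 - 6*z^3 + 5*z^2 + 12*z) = z*(z - 2)*(z^3 - 6*z^2 + 5*z + 12) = z*(z - 4)*(z - 2)*(z^2 - 2*z - 3) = z*(z - 4)*(z - 3)*(z - 2)*(z + 1)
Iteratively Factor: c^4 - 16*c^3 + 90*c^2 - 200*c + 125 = (c - 5)*(c^3 - 11*c^2 + 35*c - 25) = (c - 5)^2*(c^2 - 6*c + 5) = (c - 5)^2*(c - 1)*(c - 5)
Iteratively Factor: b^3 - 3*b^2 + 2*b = (b)*(b^2 - 3*b + 2) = b*(b - 2)*(b - 1)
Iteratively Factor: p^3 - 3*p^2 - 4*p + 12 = (p - 3)*(p^2 - 4) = (p - 3)*(p - 2)*(p + 2)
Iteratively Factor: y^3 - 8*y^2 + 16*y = (y - 4)*(y^2 - 4*y) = (y - 4)^2*(y)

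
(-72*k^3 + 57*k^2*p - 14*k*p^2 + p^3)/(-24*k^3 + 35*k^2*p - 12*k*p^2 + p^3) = (-3*k + p)/(-k + p)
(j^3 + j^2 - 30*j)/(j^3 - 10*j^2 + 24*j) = (j^2 + j - 30)/(j^2 - 10*j + 24)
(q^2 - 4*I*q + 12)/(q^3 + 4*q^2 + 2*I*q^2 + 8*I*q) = (q - 6*I)/(q*(q + 4))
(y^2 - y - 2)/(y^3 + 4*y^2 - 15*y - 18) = (y - 2)/(y^2 + 3*y - 18)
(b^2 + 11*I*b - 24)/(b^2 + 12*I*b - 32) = (b + 3*I)/(b + 4*I)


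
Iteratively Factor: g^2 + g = (g)*(g + 1)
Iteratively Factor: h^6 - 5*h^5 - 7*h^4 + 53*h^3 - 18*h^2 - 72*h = (h - 4)*(h^5 - h^4 - 11*h^3 + 9*h^2 + 18*h) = (h - 4)*(h + 1)*(h^4 - 2*h^3 - 9*h^2 + 18*h) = (h - 4)*(h - 3)*(h + 1)*(h^3 + h^2 - 6*h) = h*(h - 4)*(h - 3)*(h + 1)*(h^2 + h - 6) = h*(h - 4)*(h - 3)*(h - 2)*(h + 1)*(h + 3)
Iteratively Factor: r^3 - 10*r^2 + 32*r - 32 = (r - 2)*(r^2 - 8*r + 16) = (r - 4)*(r - 2)*(r - 4)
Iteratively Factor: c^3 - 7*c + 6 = (c - 2)*(c^2 + 2*c - 3) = (c - 2)*(c - 1)*(c + 3)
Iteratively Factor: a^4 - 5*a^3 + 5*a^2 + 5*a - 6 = (a - 1)*(a^3 - 4*a^2 + a + 6) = (a - 3)*(a - 1)*(a^2 - a - 2) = (a - 3)*(a - 2)*(a - 1)*(a + 1)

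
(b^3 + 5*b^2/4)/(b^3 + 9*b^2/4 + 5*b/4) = b/(b + 1)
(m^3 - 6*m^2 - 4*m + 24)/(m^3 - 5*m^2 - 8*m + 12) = (m - 2)/(m - 1)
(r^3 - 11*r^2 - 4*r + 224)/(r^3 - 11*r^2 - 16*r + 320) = (r^2 - 3*r - 28)/(r^2 - 3*r - 40)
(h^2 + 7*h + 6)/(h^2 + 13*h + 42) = (h + 1)/(h + 7)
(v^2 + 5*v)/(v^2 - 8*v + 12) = v*(v + 5)/(v^2 - 8*v + 12)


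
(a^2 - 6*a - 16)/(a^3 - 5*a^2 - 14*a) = (a - 8)/(a*(a - 7))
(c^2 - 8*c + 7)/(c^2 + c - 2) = (c - 7)/(c + 2)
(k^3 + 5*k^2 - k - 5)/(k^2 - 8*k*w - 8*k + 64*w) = (k^3 + 5*k^2 - k - 5)/(k^2 - 8*k*w - 8*k + 64*w)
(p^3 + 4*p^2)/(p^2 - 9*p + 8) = p^2*(p + 4)/(p^2 - 9*p + 8)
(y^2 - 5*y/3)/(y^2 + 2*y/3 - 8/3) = y*(3*y - 5)/(3*y^2 + 2*y - 8)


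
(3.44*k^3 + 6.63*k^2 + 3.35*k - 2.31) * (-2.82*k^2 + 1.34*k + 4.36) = -9.7008*k^5 - 14.087*k^4 + 14.4356*k^3 + 39.91*k^2 + 11.5106*k - 10.0716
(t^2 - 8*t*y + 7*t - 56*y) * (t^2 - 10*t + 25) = t^4 - 8*t^3*y - 3*t^3 + 24*t^2*y - 45*t^2 + 360*t*y + 175*t - 1400*y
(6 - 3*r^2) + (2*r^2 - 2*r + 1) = -r^2 - 2*r + 7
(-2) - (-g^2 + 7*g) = g^2 - 7*g - 2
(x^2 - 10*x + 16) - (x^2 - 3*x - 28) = 44 - 7*x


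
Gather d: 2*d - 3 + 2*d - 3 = 4*d - 6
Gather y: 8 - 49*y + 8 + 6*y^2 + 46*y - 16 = 6*y^2 - 3*y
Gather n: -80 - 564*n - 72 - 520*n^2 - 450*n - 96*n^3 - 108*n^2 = -96*n^3 - 628*n^2 - 1014*n - 152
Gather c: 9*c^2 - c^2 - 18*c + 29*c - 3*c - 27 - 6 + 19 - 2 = 8*c^2 + 8*c - 16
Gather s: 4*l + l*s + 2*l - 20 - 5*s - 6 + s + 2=6*l + s*(l - 4) - 24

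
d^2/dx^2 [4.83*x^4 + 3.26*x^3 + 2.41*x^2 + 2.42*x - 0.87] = 57.96*x^2 + 19.56*x + 4.82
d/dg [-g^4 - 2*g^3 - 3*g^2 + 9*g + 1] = -4*g^3 - 6*g^2 - 6*g + 9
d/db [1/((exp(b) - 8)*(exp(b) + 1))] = (7 - 2*exp(b))*exp(b)/(exp(4*b) - 14*exp(3*b) + 33*exp(2*b) + 112*exp(b) + 64)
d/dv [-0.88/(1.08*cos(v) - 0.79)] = -0.9504*sin(v)/(1.08*cos(v) - 0.79)^2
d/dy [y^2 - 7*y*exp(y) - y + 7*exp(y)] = -7*y*exp(y) + 2*y - 1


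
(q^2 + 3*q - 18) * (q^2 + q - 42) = q^4 + 4*q^3 - 57*q^2 - 144*q + 756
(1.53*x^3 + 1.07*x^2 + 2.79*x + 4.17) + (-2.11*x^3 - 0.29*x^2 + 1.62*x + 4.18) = -0.58*x^3 + 0.78*x^2 + 4.41*x + 8.35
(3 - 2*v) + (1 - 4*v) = 4 - 6*v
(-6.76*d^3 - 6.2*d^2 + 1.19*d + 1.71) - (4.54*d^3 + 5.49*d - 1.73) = -11.3*d^3 - 6.2*d^2 - 4.3*d + 3.44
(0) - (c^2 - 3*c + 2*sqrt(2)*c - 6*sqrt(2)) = -c^2 - 2*sqrt(2)*c + 3*c + 6*sqrt(2)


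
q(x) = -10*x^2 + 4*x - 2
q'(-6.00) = 124.00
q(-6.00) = -386.00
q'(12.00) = -236.00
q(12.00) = -1394.00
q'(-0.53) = 14.60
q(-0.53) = -6.93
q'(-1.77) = 39.40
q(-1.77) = -40.41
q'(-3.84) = 80.80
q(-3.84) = -164.82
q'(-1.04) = 24.80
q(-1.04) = -16.98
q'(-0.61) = 16.20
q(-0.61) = -8.16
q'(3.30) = -62.00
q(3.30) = -97.70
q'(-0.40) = 12.00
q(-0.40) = -5.20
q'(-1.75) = 39.00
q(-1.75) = -39.62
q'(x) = 4 - 20*x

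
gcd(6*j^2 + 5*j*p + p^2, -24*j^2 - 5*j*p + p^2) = 3*j + p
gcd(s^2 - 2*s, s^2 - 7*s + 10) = s - 2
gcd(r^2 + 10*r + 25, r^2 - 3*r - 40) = r + 5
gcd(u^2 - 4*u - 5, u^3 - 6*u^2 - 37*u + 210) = u - 5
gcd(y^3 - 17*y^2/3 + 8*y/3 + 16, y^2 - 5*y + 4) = y - 4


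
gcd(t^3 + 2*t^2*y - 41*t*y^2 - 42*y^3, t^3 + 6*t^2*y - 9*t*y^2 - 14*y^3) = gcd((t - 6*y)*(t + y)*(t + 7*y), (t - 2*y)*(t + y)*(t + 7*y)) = t^2 + 8*t*y + 7*y^2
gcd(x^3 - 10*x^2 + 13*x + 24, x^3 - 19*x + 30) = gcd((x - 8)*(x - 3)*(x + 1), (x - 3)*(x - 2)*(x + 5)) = x - 3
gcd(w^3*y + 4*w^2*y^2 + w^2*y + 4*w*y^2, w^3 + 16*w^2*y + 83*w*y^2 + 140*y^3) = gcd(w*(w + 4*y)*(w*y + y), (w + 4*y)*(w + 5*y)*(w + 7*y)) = w + 4*y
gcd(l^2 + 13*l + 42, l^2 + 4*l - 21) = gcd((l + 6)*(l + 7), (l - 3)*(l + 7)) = l + 7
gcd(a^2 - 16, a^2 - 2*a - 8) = a - 4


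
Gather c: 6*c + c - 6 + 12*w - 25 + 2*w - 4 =7*c + 14*w - 35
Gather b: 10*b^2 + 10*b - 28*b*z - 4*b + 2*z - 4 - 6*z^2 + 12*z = 10*b^2 + b*(6 - 28*z) - 6*z^2 + 14*z - 4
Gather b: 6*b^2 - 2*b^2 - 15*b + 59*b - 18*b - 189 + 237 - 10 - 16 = 4*b^2 + 26*b + 22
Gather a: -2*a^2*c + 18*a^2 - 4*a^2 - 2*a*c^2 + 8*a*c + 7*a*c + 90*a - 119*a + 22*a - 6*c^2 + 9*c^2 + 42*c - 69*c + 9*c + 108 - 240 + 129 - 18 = a^2*(14 - 2*c) + a*(-2*c^2 + 15*c - 7) + 3*c^2 - 18*c - 21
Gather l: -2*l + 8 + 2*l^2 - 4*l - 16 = 2*l^2 - 6*l - 8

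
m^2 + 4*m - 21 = (m - 3)*(m + 7)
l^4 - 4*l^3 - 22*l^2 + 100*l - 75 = (l - 5)*(l - 3)*(l - 1)*(l + 5)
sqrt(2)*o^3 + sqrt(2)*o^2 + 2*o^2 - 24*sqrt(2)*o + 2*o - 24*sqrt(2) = (o - 3*sqrt(2))*(o + 4*sqrt(2))*(sqrt(2)*o + sqrt(2))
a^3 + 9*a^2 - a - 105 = (a - 3)*(a + 5)*(a + 7)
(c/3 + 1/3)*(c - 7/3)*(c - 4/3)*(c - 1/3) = c^4/3 - c^3 + c^2/9 + 89*c/81 - 28/81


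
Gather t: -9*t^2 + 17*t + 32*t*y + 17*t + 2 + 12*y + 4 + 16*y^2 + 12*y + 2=-9*t^2 + t*(32*y + 34) + 16*y^2 + 24*y + 8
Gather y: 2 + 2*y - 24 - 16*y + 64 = 42 - 14*y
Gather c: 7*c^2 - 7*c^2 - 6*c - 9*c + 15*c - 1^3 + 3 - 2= 0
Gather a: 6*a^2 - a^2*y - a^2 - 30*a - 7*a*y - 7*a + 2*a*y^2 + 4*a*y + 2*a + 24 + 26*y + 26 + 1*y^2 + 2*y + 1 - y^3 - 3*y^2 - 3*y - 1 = a^2*(5 - y) + a*(2*y^2 - 3*y - 35) - y^3 - 2*y^2 + 25*y + 50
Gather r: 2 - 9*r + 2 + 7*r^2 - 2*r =7*r^2 - 11*r + 4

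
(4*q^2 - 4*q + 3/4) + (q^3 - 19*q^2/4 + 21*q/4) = q^3 - 3*q^2/4 + 5*q/4 + 3/4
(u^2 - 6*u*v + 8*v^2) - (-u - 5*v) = u^2 - 6*u*v + u + 8*v^2 + 5*v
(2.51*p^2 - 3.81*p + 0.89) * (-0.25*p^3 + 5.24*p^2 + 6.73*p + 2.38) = -0.6275*p^5 + 14.1049*p^4 - 3.2946*p^3 - 15.0039*p^2 - 3.0781*p + 2.1182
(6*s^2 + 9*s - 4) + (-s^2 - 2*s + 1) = 5*s^2 + 7*s - 3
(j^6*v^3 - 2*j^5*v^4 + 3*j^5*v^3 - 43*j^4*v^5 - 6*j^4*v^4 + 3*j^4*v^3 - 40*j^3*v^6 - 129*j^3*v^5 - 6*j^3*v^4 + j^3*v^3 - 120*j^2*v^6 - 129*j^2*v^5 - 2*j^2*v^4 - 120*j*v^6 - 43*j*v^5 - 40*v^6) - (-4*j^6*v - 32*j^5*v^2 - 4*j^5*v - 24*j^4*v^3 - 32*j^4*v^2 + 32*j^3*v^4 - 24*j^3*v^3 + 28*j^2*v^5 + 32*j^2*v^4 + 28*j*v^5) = j^6*v^3 + 4*j^6*v - 2*j^5*v^4 + 3*j^5*v^3 + 32*j^5*v^2 + 4*j^5*v - 43*j^4*v^5 - 6*j^4*v^4 + 27*j^4*v^3 + 32*j^4*v^2 - 40*j^3*v^6 - 129*j^3*v^5 - 38*j^3*v^4 + 25*j^3*v^3 - 120*j^2*v^6 - 157*j^2*v^5 - 34*j^2*v^4 - 120*j*v^6 - 71*j*v^5 - 40*v^6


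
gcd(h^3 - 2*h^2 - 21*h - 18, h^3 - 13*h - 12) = h^2 + 4*h + 3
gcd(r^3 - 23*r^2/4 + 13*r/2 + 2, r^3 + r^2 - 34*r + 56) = r^2 - 6*r + 8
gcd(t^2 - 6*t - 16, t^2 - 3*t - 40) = t - 8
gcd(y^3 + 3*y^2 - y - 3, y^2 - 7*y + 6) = y - 1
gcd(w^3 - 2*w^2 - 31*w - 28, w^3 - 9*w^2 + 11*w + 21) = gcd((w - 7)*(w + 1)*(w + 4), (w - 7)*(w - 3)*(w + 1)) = w^2 - 6*w - 7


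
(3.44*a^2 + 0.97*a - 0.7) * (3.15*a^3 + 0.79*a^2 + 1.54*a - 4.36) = 10.836*a^5 + 5.7731*a^4 + 3.8589*a^3 - 14.0576*a^2 - 5.3072*a + 3.052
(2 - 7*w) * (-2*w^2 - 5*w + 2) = 14*w^3 + 31*w^2 - 24*w + 4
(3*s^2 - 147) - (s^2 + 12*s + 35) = 2*s^2 - 12*s - 182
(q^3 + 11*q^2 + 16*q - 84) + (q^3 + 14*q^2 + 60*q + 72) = 2*q^3 + 25*q^2 + 76*q - 12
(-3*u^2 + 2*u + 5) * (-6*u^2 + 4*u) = 18*u^4 - 24*u^3 - 22*u^2 + 20*u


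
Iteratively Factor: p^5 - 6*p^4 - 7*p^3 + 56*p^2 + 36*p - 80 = (p - 5)*(p^4 - p^3 - 12*p^2 - 4*p + 16) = (p - 5)*(p + 2)*(p^3 - 3*p^2 - 6*p + 8) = (p - 5)*(p - 1)*(p + 2)*(p^2 - 2*p - 8) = (p - 5)*(p - 1)*(p + 2)^2*(p - 4)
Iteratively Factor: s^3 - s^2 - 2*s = (s - 2)*(s^2 + s) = (s - 2)*(s + 1)*(s)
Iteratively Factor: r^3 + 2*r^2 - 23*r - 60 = (r + 4)*(r^2 - 2*r - 15) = (r + 3)*(r + 4)*(r - 5)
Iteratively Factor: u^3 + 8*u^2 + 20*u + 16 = (u + 4)*(u^2 + 4*u + 4) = (u + 2)*(u + 4)*(u + 2)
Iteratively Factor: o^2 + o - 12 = (o - 3)*(o + 4)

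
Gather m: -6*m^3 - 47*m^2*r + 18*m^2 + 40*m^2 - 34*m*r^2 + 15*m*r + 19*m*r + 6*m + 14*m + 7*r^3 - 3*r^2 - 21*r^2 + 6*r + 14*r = -6*m^3 + m^2*(58 - 47*r) + m*(-34*r^2 + 34*r + 20) + 7*r^3 - 24*r^2 + 20*r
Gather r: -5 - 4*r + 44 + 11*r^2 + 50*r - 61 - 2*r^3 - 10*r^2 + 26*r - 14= -2*r^3 + r^2 + 72*r - 36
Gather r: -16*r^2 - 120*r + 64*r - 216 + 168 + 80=-16*r^2 - 56*r + 32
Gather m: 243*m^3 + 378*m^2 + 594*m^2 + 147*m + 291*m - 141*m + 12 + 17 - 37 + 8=243*m^3 + 972*m^2 + 297*m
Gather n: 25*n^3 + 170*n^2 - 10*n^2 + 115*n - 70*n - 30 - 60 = 25*n^3 + 160*n^2 + 45*n - 90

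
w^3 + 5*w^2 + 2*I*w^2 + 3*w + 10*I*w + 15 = (w + 5)*(w - I)*(w + 3*I)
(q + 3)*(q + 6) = q^2 + 9*q + 18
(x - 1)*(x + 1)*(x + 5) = x^3 + 5*x^2 - x - 5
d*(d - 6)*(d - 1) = d^3 - 7*d^2 + 6*d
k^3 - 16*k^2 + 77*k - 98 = (k - 7)^2*(k - 2)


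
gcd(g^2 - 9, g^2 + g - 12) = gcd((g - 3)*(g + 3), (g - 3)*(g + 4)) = g - 3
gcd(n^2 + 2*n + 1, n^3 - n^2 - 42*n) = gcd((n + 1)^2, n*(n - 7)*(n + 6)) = 1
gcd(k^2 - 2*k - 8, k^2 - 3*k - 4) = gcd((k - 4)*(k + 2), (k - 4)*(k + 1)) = k - 4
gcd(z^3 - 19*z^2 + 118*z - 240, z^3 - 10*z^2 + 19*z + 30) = z^2 - 11*z + 30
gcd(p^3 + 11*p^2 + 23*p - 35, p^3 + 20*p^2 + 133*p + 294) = p + 7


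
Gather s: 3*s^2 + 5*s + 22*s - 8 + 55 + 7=3*s^2 + 27*s + 54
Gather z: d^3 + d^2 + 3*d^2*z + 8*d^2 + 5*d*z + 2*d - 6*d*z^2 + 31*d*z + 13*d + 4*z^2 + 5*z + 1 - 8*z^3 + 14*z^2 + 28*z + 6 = d^3 + 9*d^2 + 15*d - 8*z^3 + z^2*(18 - 6*d) + z*(3*d^2 + 36*d + 33) + 7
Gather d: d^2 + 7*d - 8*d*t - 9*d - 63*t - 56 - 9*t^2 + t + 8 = d^2 + d*(-8*t - 2) - 9*t^2 - 62*t - 48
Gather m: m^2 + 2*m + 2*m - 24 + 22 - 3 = m^2 + 4*m - 5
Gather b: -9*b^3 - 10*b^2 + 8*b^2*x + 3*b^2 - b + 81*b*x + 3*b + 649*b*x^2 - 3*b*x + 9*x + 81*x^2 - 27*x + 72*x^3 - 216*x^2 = -9*b^3 + b^2*(8*x - 7) + b*(649*x^2 + 78*x + 2) + 72*x^3 - 135*x^2 - 18*x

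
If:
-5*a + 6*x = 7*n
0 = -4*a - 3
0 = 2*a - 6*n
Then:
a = -3/4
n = -1/4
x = -11/12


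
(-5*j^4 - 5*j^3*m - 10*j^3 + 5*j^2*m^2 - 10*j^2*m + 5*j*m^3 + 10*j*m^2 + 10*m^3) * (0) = 0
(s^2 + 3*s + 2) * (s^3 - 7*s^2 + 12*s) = s^5 - 4*s^4 - 7*s^3 + 22*s^2 + 24*s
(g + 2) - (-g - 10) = 2*g + 12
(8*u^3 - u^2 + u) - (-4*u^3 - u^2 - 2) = 12*u^3 + u + 2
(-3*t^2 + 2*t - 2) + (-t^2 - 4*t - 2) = -4*t^2 - 2*t - 4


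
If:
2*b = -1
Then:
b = -1/2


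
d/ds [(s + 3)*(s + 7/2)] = 2*s + 13/2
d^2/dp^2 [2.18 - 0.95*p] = 0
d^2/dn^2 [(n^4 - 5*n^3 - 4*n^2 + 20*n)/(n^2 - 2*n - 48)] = 2*(n^6 - 6*n^5 - 132*n^4 + 520*n^3 + 11808*n^2 - 31680*n - 11136)/(n^6 - 6*n^5 - 132*n^4 + 568*n^3 + 6336*n^2 - 13824*n - 110592)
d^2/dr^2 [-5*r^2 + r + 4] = -10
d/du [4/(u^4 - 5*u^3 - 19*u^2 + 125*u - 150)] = 4*(-4*u^3 + 15*u^2 + 38*u - 125)/(-u^4 + 5*u^3 + 19*u^2 - 125*u + 150)^2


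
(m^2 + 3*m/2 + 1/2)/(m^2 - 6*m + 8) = (2*m^2 + 3*m + 1)/(2*(m^2 - 6*m + 8))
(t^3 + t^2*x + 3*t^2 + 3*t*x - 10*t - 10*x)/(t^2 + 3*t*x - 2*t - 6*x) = (t^2 + t*x + 5*t + 5*x)/(t + 3*x)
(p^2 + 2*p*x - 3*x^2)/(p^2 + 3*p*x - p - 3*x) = (p - x)/(p - 1)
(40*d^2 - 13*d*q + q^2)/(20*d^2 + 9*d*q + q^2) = (40*d^2 - 13*d*q + q^2)/(20*d^2 + 9*d*q + q^2)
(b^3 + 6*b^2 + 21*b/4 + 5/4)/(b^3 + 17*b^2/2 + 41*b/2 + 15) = (4*b^2 + 4*b + 1)/(2*(2*b^2 + 7*b + 6))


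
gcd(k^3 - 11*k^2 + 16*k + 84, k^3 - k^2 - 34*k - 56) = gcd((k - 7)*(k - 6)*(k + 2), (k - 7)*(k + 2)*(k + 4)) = k^2 - 5*k - 14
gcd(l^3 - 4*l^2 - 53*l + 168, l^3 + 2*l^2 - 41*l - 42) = l + 7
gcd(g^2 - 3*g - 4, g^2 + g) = g + 1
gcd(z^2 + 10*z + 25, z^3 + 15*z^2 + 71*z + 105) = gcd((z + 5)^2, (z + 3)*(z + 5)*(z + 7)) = z + 5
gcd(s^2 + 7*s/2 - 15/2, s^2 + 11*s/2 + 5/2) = s + 5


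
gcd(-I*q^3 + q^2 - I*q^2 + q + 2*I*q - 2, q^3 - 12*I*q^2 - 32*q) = 1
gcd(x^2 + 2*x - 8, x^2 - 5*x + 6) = x - 2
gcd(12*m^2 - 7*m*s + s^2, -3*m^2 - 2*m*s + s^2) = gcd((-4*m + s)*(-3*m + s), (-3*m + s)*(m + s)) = -3*m + s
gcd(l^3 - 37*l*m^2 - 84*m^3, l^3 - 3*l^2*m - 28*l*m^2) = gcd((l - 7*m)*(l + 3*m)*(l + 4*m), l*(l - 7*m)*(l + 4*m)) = l^2 - 3*l*m - 28*m^2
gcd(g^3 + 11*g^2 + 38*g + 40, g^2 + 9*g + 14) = g + 2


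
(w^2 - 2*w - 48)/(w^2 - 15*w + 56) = (w + 6)/(w - 7)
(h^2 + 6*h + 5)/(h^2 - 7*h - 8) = (h + 5)/(h - 8)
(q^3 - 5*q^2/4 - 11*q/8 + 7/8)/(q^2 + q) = q - 9/4 + 7/(8*q)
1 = 1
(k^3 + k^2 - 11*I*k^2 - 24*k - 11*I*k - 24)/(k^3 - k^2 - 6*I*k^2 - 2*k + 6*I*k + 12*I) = (k^2 - 11*I*k - 24)/(k^2 + k*(-2 - 6*I) + 12*I)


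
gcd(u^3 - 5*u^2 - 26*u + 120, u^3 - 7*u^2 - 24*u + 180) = u^2 - u - 30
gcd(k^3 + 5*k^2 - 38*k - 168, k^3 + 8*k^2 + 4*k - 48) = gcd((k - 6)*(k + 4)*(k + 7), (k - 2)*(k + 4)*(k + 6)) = k + 4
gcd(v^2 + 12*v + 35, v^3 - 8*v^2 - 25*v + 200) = v + 5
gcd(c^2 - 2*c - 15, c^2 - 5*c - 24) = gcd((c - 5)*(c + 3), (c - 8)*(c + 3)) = c + 3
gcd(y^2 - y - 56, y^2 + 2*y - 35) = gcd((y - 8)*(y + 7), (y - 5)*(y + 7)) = y + 7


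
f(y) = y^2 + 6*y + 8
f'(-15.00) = -24.00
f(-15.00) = 143.00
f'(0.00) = 6.00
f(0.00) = 8.00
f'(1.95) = 9.90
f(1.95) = 23.50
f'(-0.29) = 5.42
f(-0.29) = 6.34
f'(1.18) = 8.36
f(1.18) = 16.47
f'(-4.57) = -3.14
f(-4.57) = 1.46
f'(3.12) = 12.24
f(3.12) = 36.45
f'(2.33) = 10.66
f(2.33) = 27.41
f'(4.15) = 14.30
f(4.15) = 50.12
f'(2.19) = 10.38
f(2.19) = 25.94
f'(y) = 2*y + 6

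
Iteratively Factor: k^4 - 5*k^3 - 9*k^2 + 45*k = (k - 5)*(k^3 - 9*k) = (k - 5)*(k - 3)*(k^2 + 3*k) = k*(k - 5)*(k - 3)*(k + 3)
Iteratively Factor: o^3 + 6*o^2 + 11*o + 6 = (o + 1)*(o^2 + 5*o + 6) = (o + 1)*(o + 3)*(o + 2)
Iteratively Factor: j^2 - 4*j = (j)*(j - 4)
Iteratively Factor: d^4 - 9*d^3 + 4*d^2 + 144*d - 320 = (d - 5)*(d^3 - 4*d^2 - 16*d + 64) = (d - 5)*(d - 4)*(d^2 - 16) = (d - 5)*(d - 4)^2*(d + 4)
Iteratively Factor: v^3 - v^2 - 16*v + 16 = (v - 4)*(v^2 + 3*v - 4) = (v - 4)*(v - 1)*(v + 4)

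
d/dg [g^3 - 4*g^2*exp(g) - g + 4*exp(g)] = -4*g^2*exp(g) + 3*g^2 - 8*g*exp(g) + 4*exp(g) - 1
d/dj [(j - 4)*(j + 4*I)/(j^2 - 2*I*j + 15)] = (j^2*(4 - 6*I) + j*(30 + 32*I) - 28 + 60*I)/(j^4 - 4*I*j^3 + 26*j^2 - 60*I*j + 225)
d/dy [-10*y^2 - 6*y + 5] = -20*y - 6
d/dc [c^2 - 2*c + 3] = 2*c - 2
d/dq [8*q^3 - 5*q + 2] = 24*q^2 - 5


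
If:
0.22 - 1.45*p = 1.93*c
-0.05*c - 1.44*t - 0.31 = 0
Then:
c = -28.8*t - 6.2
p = 38.3337931034483*t + 8.40413793103448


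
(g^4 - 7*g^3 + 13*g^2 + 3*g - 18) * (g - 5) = g^5 - 12*g^4 + 48*g^3 - 62*g^2 - 33*g + 90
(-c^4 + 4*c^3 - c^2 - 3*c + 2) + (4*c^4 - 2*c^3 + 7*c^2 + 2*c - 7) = 3*c^4 + 2*c^3 + 6*c^2 - c - 5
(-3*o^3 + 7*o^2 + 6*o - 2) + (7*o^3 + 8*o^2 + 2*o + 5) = 4*o^3 + 15*o^2 + 8*o + 3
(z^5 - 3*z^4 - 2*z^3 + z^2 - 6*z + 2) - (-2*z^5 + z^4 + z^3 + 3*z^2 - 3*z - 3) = 3*z^5 - 4*z^4 - 3*z^3 - 2*z^2 - 3*z + 5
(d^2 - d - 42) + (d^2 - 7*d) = 2*d^2 - 8*d - 42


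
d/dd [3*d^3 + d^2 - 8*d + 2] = 9*d^2 + 2*d - 8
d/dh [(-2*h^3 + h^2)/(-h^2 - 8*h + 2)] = 2*h*(h^3 + 16*h^2 - 10*h + 2)/(h^4 + 16*h^3 + 60*h^2 - 32*h + 4)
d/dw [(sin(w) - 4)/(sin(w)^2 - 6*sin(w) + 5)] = (8*sin(w) + cos(w)^2 - 20)*cos(w)/(sin(w)^2 - 6*sin(w) + 5)^2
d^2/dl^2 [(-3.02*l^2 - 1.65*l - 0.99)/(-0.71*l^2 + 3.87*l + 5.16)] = (18.259638*l^3 + 69.378786*l^2 + 19.948302*l + 131.828454)/(0.357911*l^6 - 5.852601*l^5 + 24.097329*l^4 + 27.108189*l^3 - 175.129884*l^2 - 309.123216*l - 137.388096)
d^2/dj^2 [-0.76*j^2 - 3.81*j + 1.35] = -1.52000000000000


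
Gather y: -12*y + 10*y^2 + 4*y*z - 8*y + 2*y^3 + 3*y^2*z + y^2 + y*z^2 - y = 2*y^3 + y^2*(3*z + 11) + y*(z^2 + 4*z - 21)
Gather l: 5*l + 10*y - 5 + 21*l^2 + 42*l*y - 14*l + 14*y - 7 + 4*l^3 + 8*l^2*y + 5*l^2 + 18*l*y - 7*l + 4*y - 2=4*l^3 + l^2*(8*y + 26) + l*(60*y - 16) + 28*y - 14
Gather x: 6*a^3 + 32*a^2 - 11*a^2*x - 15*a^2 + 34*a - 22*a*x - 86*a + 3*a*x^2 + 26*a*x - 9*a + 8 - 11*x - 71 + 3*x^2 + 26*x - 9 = 6*a^3 + 17*a^2 - 61*a + x^2*(3*a + 3) + x*(-11*a^2 + 4*a + 15) - 72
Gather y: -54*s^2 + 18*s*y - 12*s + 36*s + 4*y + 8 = -54*s^2 + 24*s + y*(18*s + 4) + 8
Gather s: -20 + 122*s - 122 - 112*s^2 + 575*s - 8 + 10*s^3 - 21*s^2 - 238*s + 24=10*s^3 - 133*s^2 + 459*s - 126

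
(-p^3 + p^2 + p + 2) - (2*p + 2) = -p^3 + p^2 - p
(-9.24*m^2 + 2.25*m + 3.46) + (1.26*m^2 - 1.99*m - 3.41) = -7.98*m^2 + 0.26*m + 0.0499999999999998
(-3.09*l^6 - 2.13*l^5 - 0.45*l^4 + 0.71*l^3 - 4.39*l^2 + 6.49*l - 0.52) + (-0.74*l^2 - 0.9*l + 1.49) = -3.09*l^6 - 2.13*l^5 - 0.45*l^4 + 0.71*l^3 - 5.13*l^2 + 5.59*l + 0.97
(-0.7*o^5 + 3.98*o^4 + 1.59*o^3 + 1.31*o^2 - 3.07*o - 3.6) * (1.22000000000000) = -0.854*o^5 + 4.8556*o^4 + 1.9398*o^3 + 1.5982*o^2 - 3.7454*o - 4.392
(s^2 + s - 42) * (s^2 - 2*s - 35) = s^4 - s^3 - 79*s^2 + 49*s + 1470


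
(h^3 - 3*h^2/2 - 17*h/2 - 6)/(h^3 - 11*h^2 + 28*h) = (2*h^2 + 5*h + 3)/(2*h*(h - 7))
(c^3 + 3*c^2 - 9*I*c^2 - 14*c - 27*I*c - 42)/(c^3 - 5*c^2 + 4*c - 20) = (c^2 + c*(3 - 7*I) - 21*I)/(c^2 + c*(-5 + 2*I) - 10*I)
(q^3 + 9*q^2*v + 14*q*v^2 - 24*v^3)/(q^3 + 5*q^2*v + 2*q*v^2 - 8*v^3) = (q + 6*v)/(q + 2*v)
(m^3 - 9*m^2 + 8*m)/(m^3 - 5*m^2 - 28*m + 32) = m/(m + 4)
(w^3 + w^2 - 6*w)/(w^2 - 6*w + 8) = w*(w + 3)/(w - 4)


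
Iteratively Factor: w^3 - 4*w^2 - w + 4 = (w - 1)*(w^2 - 3*w - 4) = (w - 4)*(w - 1)*(w + 1)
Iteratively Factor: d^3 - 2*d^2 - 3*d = (d + 1)*(d^2 - 3*d) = d*(d + 1)*(d - 3)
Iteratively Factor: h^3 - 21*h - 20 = (h + 4)*(h^2 - 4*h - 5) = (h - 5)*(h + 4)*(h + 1)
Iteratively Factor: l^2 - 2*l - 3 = (l - 3)*(l + 1)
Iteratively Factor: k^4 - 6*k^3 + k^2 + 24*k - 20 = (k - 2)*(k^3 - 4*k^2 - 7*k + 10) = (k - 5)*(k - 2)*(k^2 + k - 2) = (k - 5)*(k - 2)*(k + 2)*(k - 1)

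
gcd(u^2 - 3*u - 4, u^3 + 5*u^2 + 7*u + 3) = u + 1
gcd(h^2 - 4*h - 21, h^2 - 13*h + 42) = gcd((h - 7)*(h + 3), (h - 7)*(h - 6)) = h - 7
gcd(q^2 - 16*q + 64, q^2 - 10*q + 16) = q - 8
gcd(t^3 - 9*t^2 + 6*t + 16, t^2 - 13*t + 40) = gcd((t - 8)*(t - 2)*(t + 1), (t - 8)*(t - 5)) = t - 8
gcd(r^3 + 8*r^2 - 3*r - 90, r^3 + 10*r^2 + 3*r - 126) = r^2 + 3*r - 18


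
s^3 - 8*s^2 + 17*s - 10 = (s - 5)*(s - 2)*(s - 1)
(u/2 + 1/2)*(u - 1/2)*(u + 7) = u^3/2 + 15*u^2/4 + 3*u/2 - 7/4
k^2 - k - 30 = (k - 6)*(k + 5)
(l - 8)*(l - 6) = l^2 - 14*l + 48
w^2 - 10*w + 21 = (w - 7)*(w - 3)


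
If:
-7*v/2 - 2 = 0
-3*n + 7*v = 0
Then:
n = -4/3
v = -4/7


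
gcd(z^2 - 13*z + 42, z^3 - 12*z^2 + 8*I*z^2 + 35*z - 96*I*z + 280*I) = z - 7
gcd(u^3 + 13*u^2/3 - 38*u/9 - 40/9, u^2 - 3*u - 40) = u + 5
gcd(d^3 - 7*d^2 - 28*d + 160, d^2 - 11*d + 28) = d - 4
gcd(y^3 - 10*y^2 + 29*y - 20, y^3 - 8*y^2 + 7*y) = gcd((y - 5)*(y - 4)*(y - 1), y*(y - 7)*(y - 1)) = y - 1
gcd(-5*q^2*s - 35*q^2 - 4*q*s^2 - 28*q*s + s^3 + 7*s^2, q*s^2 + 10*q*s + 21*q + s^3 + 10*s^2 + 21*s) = q*s + 7*q + s^2 + 7*s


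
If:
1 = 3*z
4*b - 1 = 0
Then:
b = 1/4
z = 1/3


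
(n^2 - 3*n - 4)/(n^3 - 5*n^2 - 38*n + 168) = (n + 1)/(n^2 - n - 42)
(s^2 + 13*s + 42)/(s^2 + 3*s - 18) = (s + 7)/(s - 3)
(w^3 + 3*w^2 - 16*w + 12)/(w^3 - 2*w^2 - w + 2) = (w + 6)/(w + 1)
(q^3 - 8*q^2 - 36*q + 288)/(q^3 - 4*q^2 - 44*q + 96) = (q - 6)/(q - 2)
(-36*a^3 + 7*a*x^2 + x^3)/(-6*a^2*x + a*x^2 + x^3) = (6*a + x)/x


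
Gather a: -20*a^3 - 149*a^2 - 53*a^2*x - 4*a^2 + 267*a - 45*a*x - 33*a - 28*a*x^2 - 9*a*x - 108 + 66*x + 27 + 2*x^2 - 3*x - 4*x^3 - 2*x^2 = -20*a^3 + a^2*(-53*x - 153) + a*(-28*x^2 - 54*x + 234) - 4*x^3 + 63*x - 81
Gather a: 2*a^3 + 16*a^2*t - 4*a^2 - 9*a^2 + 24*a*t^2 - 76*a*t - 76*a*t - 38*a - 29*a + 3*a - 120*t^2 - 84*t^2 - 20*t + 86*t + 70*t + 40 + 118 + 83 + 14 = 2*a^3 + a^2*(16*t - 13) + a*(24*t^2 - 152*t - 64) - 204*t^2 + 136*t + 255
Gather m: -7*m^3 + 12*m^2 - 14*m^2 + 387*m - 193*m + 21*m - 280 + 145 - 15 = -7*m^3 - 2*m^2 + 215*m - 150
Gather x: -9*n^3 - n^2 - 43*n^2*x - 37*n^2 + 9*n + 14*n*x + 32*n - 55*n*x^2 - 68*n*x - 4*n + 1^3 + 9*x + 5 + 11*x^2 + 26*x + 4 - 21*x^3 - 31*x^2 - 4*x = -9*n^3 - 38*n^2 + 37*n - 21*x^3 + x^2*(-55*n - 20) + x*(-43*n^2 - 54*n + 31) + 10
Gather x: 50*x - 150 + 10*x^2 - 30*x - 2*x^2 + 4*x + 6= 8*x^2 + 24*x - 144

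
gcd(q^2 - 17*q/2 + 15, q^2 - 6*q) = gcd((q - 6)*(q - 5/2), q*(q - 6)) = q - 6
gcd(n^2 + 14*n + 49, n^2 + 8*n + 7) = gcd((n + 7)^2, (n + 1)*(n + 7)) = n + 7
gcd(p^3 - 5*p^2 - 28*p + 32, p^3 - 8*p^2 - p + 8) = p^2 - 9*p + 8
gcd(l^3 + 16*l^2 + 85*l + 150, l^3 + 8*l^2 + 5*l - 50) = l^2 + 10*l + 25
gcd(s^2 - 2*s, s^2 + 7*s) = s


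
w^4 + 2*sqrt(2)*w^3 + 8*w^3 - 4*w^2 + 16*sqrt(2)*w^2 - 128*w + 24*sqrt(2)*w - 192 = (w + 2)*(w + 6)*(w - 2*sqrt(2))*(w + 4*sqrt(2))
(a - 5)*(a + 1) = a^2 - 4*a - 5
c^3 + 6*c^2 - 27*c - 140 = (c - 5)*(c + 4)*(c + 7)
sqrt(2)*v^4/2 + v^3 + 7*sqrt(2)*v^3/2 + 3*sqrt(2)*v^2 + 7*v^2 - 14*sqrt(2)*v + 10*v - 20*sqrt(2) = (v + 5)*(v - sqrt(2))*(v + 2*sqrt(2))*(sqrt(2)*v/2 + sqrt(2))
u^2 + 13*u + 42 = (u + 6)*(u + 7)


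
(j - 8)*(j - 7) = j^2 - 15*j + 56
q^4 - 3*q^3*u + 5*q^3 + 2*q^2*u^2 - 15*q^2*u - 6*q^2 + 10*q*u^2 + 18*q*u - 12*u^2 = (q - 1)*(q + 6)*(q - 2*u)*(q - u)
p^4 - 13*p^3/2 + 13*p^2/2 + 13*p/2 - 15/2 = (p - 5)*(p - 3/2)*(p - 1)*(p + 1)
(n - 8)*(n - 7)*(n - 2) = n^3 - 17*n^2 + 86*n - 112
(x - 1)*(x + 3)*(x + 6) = x^3 + 8*x^2 + 9*x - 18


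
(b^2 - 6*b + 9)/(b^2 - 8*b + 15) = (b - 3)/(b - 5)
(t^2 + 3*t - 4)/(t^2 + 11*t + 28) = (t - 1)/(t + 7)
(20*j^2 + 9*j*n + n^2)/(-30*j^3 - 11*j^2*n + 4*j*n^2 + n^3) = (-4*j - n)/(6*j^2 + j*n - n^2)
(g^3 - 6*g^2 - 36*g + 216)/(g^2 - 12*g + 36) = g + 6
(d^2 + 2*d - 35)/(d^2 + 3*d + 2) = (d^2 + 2*d - 35)/(d^2 + 3*d + 2)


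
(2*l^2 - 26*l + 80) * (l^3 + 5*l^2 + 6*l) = 2*l^5 - 16*l^4 - 38*l^3 + 244*l^2 + 480*l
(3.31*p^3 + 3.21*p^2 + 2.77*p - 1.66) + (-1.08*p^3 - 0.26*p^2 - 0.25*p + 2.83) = 2.23*p^3 + 2.95*p^2 + 2.52*p + 1.17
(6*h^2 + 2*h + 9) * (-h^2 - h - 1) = -6*h^4 - 8*h^3 - 17*h^2 - 11*h - 9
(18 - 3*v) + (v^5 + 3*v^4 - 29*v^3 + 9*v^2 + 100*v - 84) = v^5 + 3*v^4 - 29*v^3 + 9*v^2 + 97*v - 66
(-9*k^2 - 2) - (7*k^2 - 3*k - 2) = -16*k^2 + 3*k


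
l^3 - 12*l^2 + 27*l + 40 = (l - 8)*(l - 5)*(l + 1)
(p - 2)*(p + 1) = p^2 - p - 2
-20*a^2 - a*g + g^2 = (-5*a + g)*(4*a + g)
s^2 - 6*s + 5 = (s - 5)*(s - 1)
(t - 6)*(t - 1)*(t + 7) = t^3 - 43*t + 42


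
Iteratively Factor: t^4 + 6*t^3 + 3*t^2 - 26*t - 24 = (t + 1)*(t^3 + 5*t^2 - 2*t - 24) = (t - 2)*(t + 1)*(t^2 + 7*t + 12) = (t - 2)*(t + 1)*(t + 3)*(t + 4)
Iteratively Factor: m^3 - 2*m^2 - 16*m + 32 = (m - 2)*(m^2 - 16) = (m - 4)*(m - 2)*(m + 4)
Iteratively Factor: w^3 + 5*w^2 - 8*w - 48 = (w + 4)*(w^2 + w - 12) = (w - 3)*(w + 4)*(w + 4)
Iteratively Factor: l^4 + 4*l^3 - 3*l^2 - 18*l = (l)*(l^3 + 4*l^2 - 3*l - 18) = l*(l + 3)*(l^2 + l - 6) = l*(l - 2)*(l + 3)*(l + 3)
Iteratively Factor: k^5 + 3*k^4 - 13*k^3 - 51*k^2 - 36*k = (k + 1)*(k^4 + 2*k^3 - 15*k^2 - 36*k) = k*(k + 1)*(k^3 + 2*k^2 - 15*k - 36) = k*(k + 1)*(k + 3)*(k^2 - k - 12) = k*(k - 4)*(k + 1)*(k + 3)*(k + 3)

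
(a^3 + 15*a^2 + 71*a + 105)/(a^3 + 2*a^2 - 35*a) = (a^2 + 8*a + 15)/(a*(a - 5))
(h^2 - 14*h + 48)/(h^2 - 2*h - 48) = (h - 6)/(h + 6)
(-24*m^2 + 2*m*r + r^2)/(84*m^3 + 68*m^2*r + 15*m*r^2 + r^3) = (-4*m + r)/(14*m^2 + 9*m*r + r^2)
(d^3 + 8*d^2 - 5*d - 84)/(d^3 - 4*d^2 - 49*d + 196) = (d^2 + d - 12)/(d^2 - 11*d + 28)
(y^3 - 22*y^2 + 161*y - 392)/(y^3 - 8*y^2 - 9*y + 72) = (y^2 - 14*y + 49)/(y^2 - 9)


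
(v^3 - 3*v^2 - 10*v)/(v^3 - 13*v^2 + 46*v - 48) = v*(v^2 - 3*v - 10)/(v^3 - 13*v^2 + 46*v - 48)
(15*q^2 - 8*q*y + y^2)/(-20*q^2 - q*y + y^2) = (-3*q + y)/(4*q + y)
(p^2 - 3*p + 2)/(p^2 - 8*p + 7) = (p - 2)/(p - 7)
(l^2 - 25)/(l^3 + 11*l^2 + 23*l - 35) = (l - 5)/(l^2 + 6*l - 7)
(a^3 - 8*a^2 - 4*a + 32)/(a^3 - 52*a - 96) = (a - 2)/(a + 6)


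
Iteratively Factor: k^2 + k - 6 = (k - 2)*(k + 3)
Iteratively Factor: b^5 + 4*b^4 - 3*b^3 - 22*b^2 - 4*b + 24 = (b - 1)*(b^4 + 5*b^3 + 2*b^2 - 20*b - 24) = (b - 2)*(b - 1)*(b^3 + 7*b^2 + 16*b + 12) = (b - 2)*(b - 1)*(b + 2)*(b^2 + 5*b + 6) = (b - 2)*(b - 1)*(b + 2)^2*(b + 3)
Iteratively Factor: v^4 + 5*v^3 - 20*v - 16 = (v + 1)*(v^3 + 4*v^2 - 4*v - 16) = (v - 2)*(v + 1)*(v^2 + 6*v + 8) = (v - 2)*(v + 1)*(v + 2)*(v + 4)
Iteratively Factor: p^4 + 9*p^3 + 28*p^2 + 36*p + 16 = (p + 1)*(p^3 + 8*p^2 + 20*p + 16) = (p + 1)*(p + 2)*(p^2 + 6*p + 8) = (p + 1)*(p + 2)*(p + 4)*(p + 2)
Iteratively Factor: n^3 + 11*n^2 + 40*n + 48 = (n + 3)*(n^2 + 8*n + 16) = (n + 3)*(n + 4)*(n + 4)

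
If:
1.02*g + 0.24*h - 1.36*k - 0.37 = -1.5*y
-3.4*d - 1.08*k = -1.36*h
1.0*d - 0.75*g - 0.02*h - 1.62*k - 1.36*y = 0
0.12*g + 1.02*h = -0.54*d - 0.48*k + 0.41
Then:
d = 0.0847955322409354*y + 0.136845635432744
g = 0.244724823296686 - 1.58436391894552*y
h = 0.167730915475166*y + 0.316123669255935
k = -0.0557321894194018*y - 0.032728676188203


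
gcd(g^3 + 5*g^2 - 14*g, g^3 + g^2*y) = g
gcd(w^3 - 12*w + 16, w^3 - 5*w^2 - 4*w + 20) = w - 2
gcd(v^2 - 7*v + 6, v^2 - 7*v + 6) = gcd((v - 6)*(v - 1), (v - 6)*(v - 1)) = v^2 - 7*v + 6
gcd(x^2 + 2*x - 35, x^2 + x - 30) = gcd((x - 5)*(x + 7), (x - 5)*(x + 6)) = x - 5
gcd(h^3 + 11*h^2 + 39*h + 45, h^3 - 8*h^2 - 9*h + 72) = h + 3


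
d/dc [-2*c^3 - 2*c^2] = 2*c*(-3*c - 2)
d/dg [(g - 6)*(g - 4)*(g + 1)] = 3*g^2 - 18*g + 14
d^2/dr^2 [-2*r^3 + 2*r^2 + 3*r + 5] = 4 - 12*r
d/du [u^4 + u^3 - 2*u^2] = u*(4*u^2 + 3*u - 4)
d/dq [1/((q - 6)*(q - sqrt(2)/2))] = 2*((6 - q)*(2*q - sqrt(2))^2 + 2*(-2*q + sqrt(2))*(q - 6)^2)/((q - 6)^3*(2*q - sqrt(2))^3)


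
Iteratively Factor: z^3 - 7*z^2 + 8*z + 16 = (z - 4)*(z^2 - 3*z - 4) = (z - 4)^2*(z + 1)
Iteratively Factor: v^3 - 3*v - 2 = (v + 1)*(v^2 - v - 2) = (v + 1)^2*(v - 2)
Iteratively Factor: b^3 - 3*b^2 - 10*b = (b)*(b^2 - 3*b - 10) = b*(b + 2)*(b - 5)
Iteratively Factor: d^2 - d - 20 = (d + 4)*(d - 5)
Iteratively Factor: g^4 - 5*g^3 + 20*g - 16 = (g - 2)*(g^3 - 3*g^2 - 6*g + 8) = (g - 2)*(g - 1)*(g^2 - 2*g - 8) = (g - 4)*(g - 2)*(g - 1)*(g + 2)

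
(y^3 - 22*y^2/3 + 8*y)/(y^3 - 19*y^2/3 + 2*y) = (3*y - 4)/(3*y - 1)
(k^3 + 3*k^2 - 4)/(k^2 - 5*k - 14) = (k^2 + k - 2)/(k - 7)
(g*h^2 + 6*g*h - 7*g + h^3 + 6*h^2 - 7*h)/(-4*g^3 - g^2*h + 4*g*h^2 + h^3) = (-h^2 - 6*h + 7)/(4*g^2 - 3*g*h - h^2)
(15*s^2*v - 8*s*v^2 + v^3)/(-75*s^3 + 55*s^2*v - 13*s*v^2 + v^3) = -v/(5*s - v)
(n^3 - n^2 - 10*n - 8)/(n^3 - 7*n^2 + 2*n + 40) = (n + 1)/(n - 5)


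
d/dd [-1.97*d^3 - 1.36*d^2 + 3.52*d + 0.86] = -5.91*d^2 - 2.72*d + 3.52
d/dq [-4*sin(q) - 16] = -4*cos(q)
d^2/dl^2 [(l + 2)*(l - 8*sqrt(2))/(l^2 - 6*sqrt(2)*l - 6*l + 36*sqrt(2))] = 4*(-sqrt(2)*l^3 + 4*l^3 - 78*sqrt(2)*l^2 + 36*sqrt(2)*l + 1152*l - 2376*sqrt(2) - 576)/(l^6 - 18*sqrt(2)*l^5 - 18*l^5 + 324*l^4 + 324*sqrt(2)*l^4 - 4104*l^3 - 2376*sqrt(2)*l^3 + 11664*sqrt(2)*l^2 + 23328*l^2 - 46656*sqrt(2)*l - 46656*l + 93312*sqrt(2))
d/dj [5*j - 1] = 5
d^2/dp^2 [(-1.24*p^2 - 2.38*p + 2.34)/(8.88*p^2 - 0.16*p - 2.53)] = (-378.870528*p^3 + 939.96576*p^2 - 340.768224*p + 91.315176)/(700.227072*p^6 - 37.850112*p^5 - 597.822912*p^4 + 21.563648*p^3 + 170.325672*p^2 - 3.072432*p - 16.194277)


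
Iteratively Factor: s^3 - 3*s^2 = (s)*(s^2 - 3*s) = s*(s - 3)*(s)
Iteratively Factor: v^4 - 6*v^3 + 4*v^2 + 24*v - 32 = (v + 2)*(v^3 - 8*v^2 + 20*v - 16) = (v - 2)*(v + 2)*(v^2 - 6*v + 8) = (v - 2)^2*(v + 2)*(v - 4)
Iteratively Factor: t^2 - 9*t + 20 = (t - 5)*(t - 4)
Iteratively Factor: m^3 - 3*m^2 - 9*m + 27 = (m - 3)*(m^2 - 9) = (m - 3)*(m + 3)*(m - 3)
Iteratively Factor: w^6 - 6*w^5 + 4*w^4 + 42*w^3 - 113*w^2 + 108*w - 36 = (w - 2)*(w^5 - 4*w^4 - 4*w^3 + 34*w^2 - 45*w + 18) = (w - 3)*(w - 2)*(w^4 - w^3 - 7*w^2 + 13*w - 6) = (w - 3)*(w - 2)*(w - 1)*(w^3 - 7*w + 6) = (w - 3)*(w - 2)^2*(w - 1)*(w^2 + 2*w - 3) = (w - 3)*(w - 2)^2*(w - 1)^2*(w + 3)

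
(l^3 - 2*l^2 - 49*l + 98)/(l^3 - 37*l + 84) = (l^2 - 9*l + 14)/(l^2 - 7*l + 12)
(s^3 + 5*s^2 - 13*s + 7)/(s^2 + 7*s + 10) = (s^3 + 5*s^2 - 13*s + 7)/(s^2 + 7*s + 10)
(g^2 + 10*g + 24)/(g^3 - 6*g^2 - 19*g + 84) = (g + 6)/(g^2 - 10*g + 21)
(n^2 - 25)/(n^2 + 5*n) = (n - 5)/n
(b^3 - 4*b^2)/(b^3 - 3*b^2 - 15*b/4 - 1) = 4*b^2/(4*b^2 + 4*b + 1)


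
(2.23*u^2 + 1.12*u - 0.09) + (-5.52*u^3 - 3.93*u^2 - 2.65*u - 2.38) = -5.52*u^3 - 1.7*u^2 - 1.53*u - 2.47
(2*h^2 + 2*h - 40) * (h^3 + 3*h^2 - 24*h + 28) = 2*h^5 + 8*h^4 - 82*h^3 - 112*h^2 + 1016*h - 1120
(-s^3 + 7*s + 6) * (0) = 0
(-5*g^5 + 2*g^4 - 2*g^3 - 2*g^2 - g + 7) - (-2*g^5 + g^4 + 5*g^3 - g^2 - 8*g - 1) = -3*g^5 + g^4 - 7*g^3 - g^2 + 7*g + 8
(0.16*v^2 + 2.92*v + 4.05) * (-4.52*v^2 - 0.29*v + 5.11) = -0.7232*v^4 - 13.2448*v^3 - 18.3352*v^2 + 13.7467*v + 20.6955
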